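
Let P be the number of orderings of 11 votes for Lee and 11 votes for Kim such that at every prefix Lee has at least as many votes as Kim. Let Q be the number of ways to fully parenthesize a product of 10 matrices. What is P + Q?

Ballot sequences with n votes each where one side never trails are Dyck words, counted by C_n; here n = 11. So P = C_11 = 58786.
Parenthesizations of m factors correspond to full binary trees with m leaves, counted by C_{m−1}; m = 10 gives C_9. So Q = C_9 = 4862.
P + Q = 58786 + 4862 = 63648.

63648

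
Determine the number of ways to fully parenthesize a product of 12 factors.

58786

Bracketing 12 factors into binary products is counted by C_{12−1} = C_11.
C_11 = 58786.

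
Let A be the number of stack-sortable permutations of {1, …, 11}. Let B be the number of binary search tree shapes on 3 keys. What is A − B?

58781

Stack-sortable permutations are exactly the 231-avoiding ones, counted by C_n; here n = 11. So A = C_11 = 58786.
There are C_n binary search tree shapes on n keys; with n = 3 that is C_3. So B = C_3 = 5.
A − B = 58786 − 5 = 58781.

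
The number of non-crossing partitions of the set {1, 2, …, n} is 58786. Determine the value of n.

Non-crossing partitions of [n] are counted by C_n, and C_11 = 58786.

11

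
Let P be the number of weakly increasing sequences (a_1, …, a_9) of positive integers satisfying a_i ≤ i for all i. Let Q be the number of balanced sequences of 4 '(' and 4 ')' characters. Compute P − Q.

Such sub-staircase sequences of length n are counted by C_n; here n = 9. So P = C_9 = 4862.
A balanced arrangement of 4 bracket pairs is a Dyck word of semilength 4, so the count is C_4. So Q = C_4 = 14.
P − Q = 4862 − 14 = 4848.

4848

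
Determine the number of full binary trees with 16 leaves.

Full binary trees with 16 leaves have 16−1 = 15 internal nodes, so there are C_15 of them.
C_15 = C(30,15)/16 = 155117520/16 = 9694845.

9694845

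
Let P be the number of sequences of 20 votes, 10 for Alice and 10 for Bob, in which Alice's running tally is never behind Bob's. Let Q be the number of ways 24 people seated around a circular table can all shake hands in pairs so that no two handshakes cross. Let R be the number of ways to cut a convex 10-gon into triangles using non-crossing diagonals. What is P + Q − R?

Ballot sequences with n votes each where one side never trails are Dyck words, counted by C_n; here n = 10. So P = C_10 = 16796.
With 24 = 2·12 people, non-crossing handshake pairings are non-crossing perfect matchings on a circle, counted by C_12. So Q = C_12 = 208012.
Triangulations of a convex m-gon are counted by C_{m−2}; with m = 10 this is C_8. So R = C_8 = 1430.
P + Q − R = 16796 + 208012 − 1430 = 223378.

223378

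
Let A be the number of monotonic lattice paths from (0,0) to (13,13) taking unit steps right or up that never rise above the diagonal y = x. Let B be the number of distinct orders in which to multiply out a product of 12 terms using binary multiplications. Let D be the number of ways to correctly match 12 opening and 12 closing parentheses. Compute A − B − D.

476102

Monotone paths in an n×n grid that stay weakly below the diagonal are counted by C_n; here n = 13. So A = C_13 = 742900.
Ways to associate a product of 12 factors correspond to binary trees on 12 leaves, so the count is C_11. So B = C_11 = 58786.
Balanced strings of n pairs of brackets are counted by C_n; here n = 12. So D = C_12 = 208012.
A − B − D = 742900 − 58786 − 208012 = 476102.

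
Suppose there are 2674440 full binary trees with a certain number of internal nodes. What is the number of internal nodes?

Full binary trees with n internal nodes are counted by C_n. The Catalan number equal to 2674440 is C_14.

14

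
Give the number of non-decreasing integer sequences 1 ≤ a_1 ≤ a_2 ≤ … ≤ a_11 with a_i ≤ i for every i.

Such sub-staircase sequences of length n are counted by C_n; here n = 11.
C_11 = 58786.

58786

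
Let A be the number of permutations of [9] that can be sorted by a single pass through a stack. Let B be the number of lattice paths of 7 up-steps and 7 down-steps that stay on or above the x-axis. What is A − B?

Stack-sortable permutations are exactly the 231-avoiding ones, counted by C_n; here n = 9. So A = C_9 = 4862.
Dyck paths of semilength n (length 2n) are counted by C_n; here n = 7. So B = C_7 = 429.
A − B = 4862 − 429 = 4433.

4433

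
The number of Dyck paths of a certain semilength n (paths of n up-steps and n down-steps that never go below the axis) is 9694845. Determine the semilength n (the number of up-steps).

15

Dyck paths of semilength n are counted by C_n. The Catalan number equal to 9694845 is C_15.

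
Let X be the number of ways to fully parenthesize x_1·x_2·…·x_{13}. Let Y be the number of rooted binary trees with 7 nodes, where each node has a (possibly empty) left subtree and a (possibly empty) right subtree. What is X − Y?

Bracketing 13 factors into binary products is counted by C_{13−1} = C_12. So X = C_12 = 208012.
There are C_n binary search tree shapes on n keys; with n = 7 that is C_7. So Y = C_7 = 429.
X − Y = 208012 − 429 = 207583.

207583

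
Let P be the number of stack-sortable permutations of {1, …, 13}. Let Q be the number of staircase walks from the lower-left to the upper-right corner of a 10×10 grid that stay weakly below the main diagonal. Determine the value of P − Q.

726104

By Knuth's characterisation, the stack-sortable permutations of length 13 are the 231-avoiders, numbering C_13. So P = C_13 = 742900.
Sub-diagonal monotone paths from (0,0) to (10,10) biject with Dyck paths of semilength 10, giving C_10. So Q = C_10 = 16796.
P − Q = 742900 − 16796 = 726104.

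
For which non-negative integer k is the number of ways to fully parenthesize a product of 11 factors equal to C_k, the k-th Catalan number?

Bracketing 11 factors into binary products is counted by C_{11−1} = C_10.

10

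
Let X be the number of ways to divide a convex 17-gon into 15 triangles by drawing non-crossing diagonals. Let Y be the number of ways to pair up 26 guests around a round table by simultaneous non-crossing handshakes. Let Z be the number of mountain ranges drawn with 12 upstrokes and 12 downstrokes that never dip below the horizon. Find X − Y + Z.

9159957

A convex 17-gon is triangulated into 15 triangles, and the number of such triangulations is the Catalan number C_{17−2} = C_15. So X = C_15 = 9694845.
With 26 = 2·13 people, non-crossing handshake pairings are non-crossing perfect matchings on a circle, counted by C_13. So Y = C_13 = 742900.
A Dyck path with 12 up-steps and 12 down-steps has semilength 12, so there are C_12 of them. So Z = C_12 = 208012.
X − Y + Z = 9694845 − 742900 + 208012 = 9159957.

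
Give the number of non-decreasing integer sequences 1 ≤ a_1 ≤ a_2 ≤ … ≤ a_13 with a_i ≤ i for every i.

Such sub-staircase sequences of length n are counted by C_n; here n = 13.
C_13 = 742900.

742900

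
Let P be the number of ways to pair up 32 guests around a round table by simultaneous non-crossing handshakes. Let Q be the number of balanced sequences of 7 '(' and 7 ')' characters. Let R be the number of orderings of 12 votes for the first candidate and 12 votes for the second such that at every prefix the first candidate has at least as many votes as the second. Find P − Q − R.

35149229

With 32 = 2·16 people, non-crossing handshake pairings are non-crossing perfect matchings on a circle, counted by C_16. So P = C_16 = 35357670.
Balanced strings of n pairs of brackets are counted by C_n; here n = 7. So Q = C_7 = 429.
Reading a vote for the leader as '(' and for the other as ')' turns such a sequence into a balanced string of 12 pairs, so the count is C_12. So R = C_12 = 208012.
P − Q − R = 35357670 − 429 − 208012 = 35149229.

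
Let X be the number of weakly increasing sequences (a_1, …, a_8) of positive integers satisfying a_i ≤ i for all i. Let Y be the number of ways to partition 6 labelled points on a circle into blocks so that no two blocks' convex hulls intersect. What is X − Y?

Weakly increasing sequences with a_i ≤ i biject with Dyck paths of semilength 8, so there are C_8. So X = C_8 = 1430.
Non-crossing partitions of an n-element set are counted by C_n; here n = 6. So Y = C_6 = 132.
X − Y = 1430 − 132 = 1298.

1298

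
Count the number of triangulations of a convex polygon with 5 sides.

5

Triangulations of a convex m-gon are counted by C_{m−2}; with m = 5 this is C_3.
C_3 = C(6,3)/4 = 20/4 = 5.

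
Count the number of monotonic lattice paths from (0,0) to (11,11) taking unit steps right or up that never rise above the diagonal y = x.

Sub-diagonal monotone paths from (0,0) to (11,11) biject with Dyck paths of semilength 11, giving C_11.
C_11 = C(22,11)/12 = 705432/12 = 58786.

58786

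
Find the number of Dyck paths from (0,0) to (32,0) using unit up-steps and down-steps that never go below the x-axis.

A Dyck path with 16 up-steps and 16 down-steps has semilength 16, so there are C_16 of them.
C_16 = 35357670.

35357670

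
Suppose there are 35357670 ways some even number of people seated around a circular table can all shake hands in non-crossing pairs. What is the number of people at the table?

32

Non-crossing handshake pairings of 2n people are counted by C_n. The Catalan number equal to 35357670 is C_16.
So n = 16, and there are 2n = 32 people.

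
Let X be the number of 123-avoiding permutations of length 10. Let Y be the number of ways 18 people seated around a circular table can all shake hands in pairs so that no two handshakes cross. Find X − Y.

11934

For any fixed pattern of length 3, the pattern-avoiding permutations of [10] number C_10. So X = C_10 = 16796.
With 18 = 2·9 people, non-crossing handshake pairings are non-crossing perfect matchings on a circle, counted by C_9. So Y = C_9 = 4862.
X − Y = 16796 − 4862 = 11934.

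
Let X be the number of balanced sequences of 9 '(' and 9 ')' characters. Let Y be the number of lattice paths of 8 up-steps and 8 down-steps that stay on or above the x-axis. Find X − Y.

With 9 pairs the number of balanced bracket strings is the Catalan number C_9. So X = C_9 = 4862.
A Dyck path with 8 up-steps and 8 down-steps has semilength 8, so there are C_8 of them. So Y = C_8 = 1430.
X − Y = 4862 − 1430 = 3432.

3432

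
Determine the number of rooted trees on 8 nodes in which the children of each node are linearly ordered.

A rooted plane tree on 8 nodes has 7 edges, and such trees are counted by C_7.
C_7 = C(14,7)/8 = 3432/8 = 429.

429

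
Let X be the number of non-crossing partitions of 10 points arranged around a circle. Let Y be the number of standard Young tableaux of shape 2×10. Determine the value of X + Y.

33592

Non-crossing partitions of an n-element set are counted by C_n; here n = 10. So X = C_10 = 16796.
By the hook-length formula (or a Dyck-path bijection), SYT of shape 2×10 number C_10. So Y = C_10 = 16796.
X + Y = 16796 + 16796 = 33592.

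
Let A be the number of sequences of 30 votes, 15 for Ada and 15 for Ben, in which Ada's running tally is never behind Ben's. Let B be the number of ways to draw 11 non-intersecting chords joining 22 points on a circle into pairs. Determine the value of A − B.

Ballot sequences with n votes each where one side never trails are Dyck words, counted by C_n; here n = 15. So A = C_15 = 9694845.
Non-crossing perfect matchings of 2n points on a circle are counted by C_n; with 22 points, n = 11. So B = C_11 = 58786.
A − B = 9694845 − 58786 = 9636059.

9636059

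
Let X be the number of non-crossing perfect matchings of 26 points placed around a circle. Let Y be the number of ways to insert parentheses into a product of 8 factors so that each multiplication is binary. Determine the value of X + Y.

743329

Pairing 26 circle points by 13 non-crossing chords gives C_13 matchings. So X = C_13 = 742900.
Ways to associate a product of 8 factors correspond to binary trees on 8 leaves, so the count is C_7. So Y = C_7 = 429.
X + Y = 742900 + 429 = 743329.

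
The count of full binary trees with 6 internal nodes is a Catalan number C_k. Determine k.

The number of full binary trees on 6 internal nodes is the Catalan number C_6.

6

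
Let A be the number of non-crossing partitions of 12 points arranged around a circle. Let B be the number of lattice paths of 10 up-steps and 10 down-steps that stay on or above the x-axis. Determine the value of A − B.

Non-crossing partitions of an n-element set are counted by C_n; here n = 12. So A = C_12 = 208012.
Paths of 10 up- and 10 down-steps that never dip below the axis are Dyck paths; their count is C_10. So B = C_10 = 16796.
A − B = 208012 − 16796 = 191216.

191216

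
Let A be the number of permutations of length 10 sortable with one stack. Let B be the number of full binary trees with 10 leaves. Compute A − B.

By Knuth's characterisation, the stack-sortable permutations of length 10 are the 231-avoiders, numbering C_10. So A = C_10 = 16796.
Full binary trees with 10 leaves have 10−1 = 9 internal nodes, so there are C_9 of them. So B = C_9 = 4862.
A − B = 16796 − 4862 = 11934.

11934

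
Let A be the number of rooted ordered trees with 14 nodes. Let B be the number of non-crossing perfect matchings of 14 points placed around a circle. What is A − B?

742471

Rooted ordered (plane) trees on m nodes have m−1 edges and are counted by C_{m−1}; m = 14 gives C_13. So A = C_13 = 742900.
Non-crossing perfect matchings of 2n points on a circle are counted by C_n; with 14 points, n = 7. So B = C_7 = 429.
A − B = 742900 − 429 = 742471.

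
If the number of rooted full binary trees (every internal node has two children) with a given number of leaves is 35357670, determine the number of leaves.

17

Full binary trees with L leaves are counted by C_{L−1}; 35357670 = C_16.
So the index is 16, and the number of leaves is 16 + 1 = 17.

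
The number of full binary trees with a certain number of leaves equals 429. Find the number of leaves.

8

Full binary trees with L leaves are counted by C_{L−1}. Since C_7 = 429, the index is 7.
So the index is 7, and the number of leaves is 7 + 1 = 8.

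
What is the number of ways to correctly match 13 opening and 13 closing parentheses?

With 13 pairs the number of balanced bracket strings is the Catalan number C_13.
C_13 = C(26,13)/14 = 10400600/14 = 742900.

742900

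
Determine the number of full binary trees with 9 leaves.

A full binary tree with L leaves has L−1 internal nodes and is counted by C_{L−1}; L = 9 gives C_8.
C_8 = C(16,8)/9 = 12870/9 = 1430.

1430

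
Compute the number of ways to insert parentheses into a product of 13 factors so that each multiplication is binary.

Ways to associate a product of 13 factors correspond to binary trees on 13 leaves, so the count is C_12.
C_12 = C_11 · 2(2·11+1)/(11+2) = 58786 · 46/13 = 208012.

208012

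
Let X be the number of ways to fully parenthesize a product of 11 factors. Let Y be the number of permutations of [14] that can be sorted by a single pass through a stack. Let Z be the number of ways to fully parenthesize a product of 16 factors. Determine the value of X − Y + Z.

Bracketing 11 factors into binary products is counted by C_{11−1} = C_10. So X = C_10 = 16796.
Stack-sortable permutations are exactly the 231-avoiding ones, counted by C_n; here n = 14. So Y = C_14 = 2674440.
Ways to associate a product of 16 factors correspond to binary trees on 16 leaves, so the count is C_15. So Z = C_15 = 9694845.
X − Y + Z = 16796 − 2674440 + 9694845 = 7037201.

7037201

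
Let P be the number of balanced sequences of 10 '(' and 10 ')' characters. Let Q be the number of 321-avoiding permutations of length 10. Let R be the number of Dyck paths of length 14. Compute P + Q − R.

Balanced strings of n pairs of brackets are counted by C_n; here n = 10. So P = C_10 = 16796.
Permutations of [n] avoiding any single length-3 pattern are counted by C_n; here n = 10. So Q = C_10 = 16796.
Paths of 7 up- and 7 down-steps that never dip below the axis are Dyck paths; their count is C_7. So R = C_7 = 429.
P + Q − R = 16796 + 16796 − 429 = 33163.

33163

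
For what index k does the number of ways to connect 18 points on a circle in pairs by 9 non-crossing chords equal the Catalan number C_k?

Non-crossing perfect matchings of 2n points on a circle are counted by C_n; with 18 points, n = 9.

9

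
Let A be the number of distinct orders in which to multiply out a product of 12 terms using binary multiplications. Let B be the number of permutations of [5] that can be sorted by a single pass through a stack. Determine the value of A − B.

Bracketing 12 factors into binary products is counted by C_{12−1} = C_11. So A = C_11 = 58786.
By Knuth's characterisation, the stack-sortable permutations of length 5 are the 231-avoiders, numbering C_5. So B = C_5 = 42.
A − B = 58786 − 42 = 58744.

58744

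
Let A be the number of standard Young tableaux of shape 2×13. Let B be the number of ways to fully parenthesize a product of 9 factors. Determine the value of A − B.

Standard Young tableaux of shape 2×n are counted by C_n; here n = 13. So A = C_13 = 742900.
Bracketing 9 factors into binary products is counted by C_{9−1} = C_8. So B = C_8 = 1430.
A − B = 742900 − 1430 = 741470.

741470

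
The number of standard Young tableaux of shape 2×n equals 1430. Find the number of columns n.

8

Standard Young tableaux of shape 2×n are counted by C_n. The Catalan number equal to 1430 is C_8.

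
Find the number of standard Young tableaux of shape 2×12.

208012

Standard Young tableaux of shape 2×n are counted by C_n; here n = 12.
C_12 = C_11 · 2(2·11+1)/(11+2) = 58786 · 46/13 = 208012.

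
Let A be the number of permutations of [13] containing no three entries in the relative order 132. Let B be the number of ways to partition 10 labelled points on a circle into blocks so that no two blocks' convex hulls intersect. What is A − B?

For any fixed pattern of length 3, the pattern-avoiding permutations of [13] number C_13. So A = C_13 = 742900.
Non-crossing partitions of an n-element set are counted by C_n; here n = 10. So B = C_10 = 16796.
A − B = 742900 − 16796 = 726104.

726104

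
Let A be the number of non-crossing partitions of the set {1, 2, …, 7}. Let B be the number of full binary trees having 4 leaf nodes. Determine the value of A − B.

Non-crossing partitions of an n-element set are counted by C_n; here n = 7. So A = C_7 = 429.
A full binary tree with L leaves has L−1 internal nodes and is counted by C_{L−1}; L = 4 gives C_3. So B = C_3 = 5.
A − B = 429 − 5 = 424.

424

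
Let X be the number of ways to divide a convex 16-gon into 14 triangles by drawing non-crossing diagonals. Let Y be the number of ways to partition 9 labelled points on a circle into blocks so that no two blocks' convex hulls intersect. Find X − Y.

A convex 16-gon is triangulated into 14 triangles, and the number of such triangulations is the Catalan number C_{16−2} = C_14. So X = C_14 = 2674440.
Non-crossing partitions of an n-element set are counted by C_n; here n = 9. So Y = C_9 = 4862.
X − Y = 2674440 − 4862 = 2669578.

2669578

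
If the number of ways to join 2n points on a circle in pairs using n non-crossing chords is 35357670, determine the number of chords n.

Non-crossing pairings of 2n points on a circle are counted by C_n. Since C_16 = 35357670, the index is 16.

16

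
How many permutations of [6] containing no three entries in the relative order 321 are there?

132

Permutations of [n] avoiding any single length-3 pattern are counted by C_n; here n = 6.
C_6 = C(12,6)/7 = 924/7 = 132.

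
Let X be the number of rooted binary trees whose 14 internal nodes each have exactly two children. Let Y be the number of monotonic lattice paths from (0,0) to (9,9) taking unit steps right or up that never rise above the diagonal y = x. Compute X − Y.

2669578

Full binary trees with n internal nodes are counted by C_n; here n = 14. So X = C_14 = 2674440.
Sub-diagonal monotone paths from (0,0) to (9,9) biject with Dyck paths of semilength 9, giving C_9. So Y = C_9 = 4862.
X − Y = 2674440 − 4862 = 2669578.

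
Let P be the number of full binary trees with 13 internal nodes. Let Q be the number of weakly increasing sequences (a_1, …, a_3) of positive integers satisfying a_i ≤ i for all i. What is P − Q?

Full binary trees with n internal nodes are counted by C_n; here n = 13. So P = C_13 = 742900.
Weakly increasing sequences with a_i ≤ i biject with Dyck paths of semilength 3, so there are C_3. So Q = C_3 = 5.
P − Q = 742900 − 5 = 742895.

742895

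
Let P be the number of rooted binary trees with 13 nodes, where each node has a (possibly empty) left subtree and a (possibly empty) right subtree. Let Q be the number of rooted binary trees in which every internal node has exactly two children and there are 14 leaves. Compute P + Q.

Rooted binary trees with 13 nodes (each child slot possibly empty) number C_13. So P = C_13 = 742900.
Full binary trees with 14 leaves have 14−1 = 13 internal nodes, so there are C_13 of them. So Q = C_13 = 742900.
P + Q = 742900 + 742900 = 1485800.

1485800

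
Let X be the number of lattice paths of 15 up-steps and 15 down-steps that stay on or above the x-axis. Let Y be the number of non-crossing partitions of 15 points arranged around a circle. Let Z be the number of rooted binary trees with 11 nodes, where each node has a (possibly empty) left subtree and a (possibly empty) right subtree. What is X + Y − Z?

Dyck paths of semilength n (length 2n) are counted by C_n; here n = 15. So X = C_15 = 9694845.
Non-crossing partitions of an n-element set are counted by C_n; here n = 15. So Y = C_15 = 9694845.
There are C_n binary search tree shapes on n keys; with n = 11 that is C_11. So Z = C_11 = 58786.
X + Y − Z = 9694845 + 9694845 − 58786 = 19330904.

19330904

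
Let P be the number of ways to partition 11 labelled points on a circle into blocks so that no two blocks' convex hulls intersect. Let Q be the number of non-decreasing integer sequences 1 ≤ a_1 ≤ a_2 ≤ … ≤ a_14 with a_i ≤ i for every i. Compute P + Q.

The non-crossing partitions of [11] form a lattice of size C_11. So P = C_11 = 58786.
Weakly increasing sequences with a_i ≤ i biject with Dyck paths of semilength 14, so there are C_14. So Q = C_14 = 2674440.
P + Q = 58786 + 2674440 = 2733226.

2733226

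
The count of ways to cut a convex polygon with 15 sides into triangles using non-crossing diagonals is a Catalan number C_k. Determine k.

A convex 15-gon is triangulated into 13 triangles, and the number of such triangulations is the Catalan number C_{15−2} = C_13.

13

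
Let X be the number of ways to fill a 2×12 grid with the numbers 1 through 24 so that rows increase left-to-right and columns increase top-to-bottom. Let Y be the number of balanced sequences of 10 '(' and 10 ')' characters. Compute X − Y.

By the hook-length formula (or a Dyck-path bijection), SYT of shape 2×12 number C_12. So X = C_12 = 208012.
Balanced strings of n pairs of brackets are counted by C_n; here n = 10. So Y = C_10 = 16796.
X − Y = 208012 − 16796 = 191216.

191216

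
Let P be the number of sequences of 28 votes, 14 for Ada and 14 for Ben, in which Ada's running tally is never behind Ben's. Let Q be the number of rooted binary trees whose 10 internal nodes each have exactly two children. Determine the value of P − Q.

2657644

Ballot sequences with n votes each where one side never trails are Dyck words, counted by C_n; here n = 14. So P = C_14 = 2674440.
The number of full binary trees on 10 internal nodes is the Catalan number C_10. So Q = C_10 = 16796.
P − Q = 2674440 − 16796 = 2657644.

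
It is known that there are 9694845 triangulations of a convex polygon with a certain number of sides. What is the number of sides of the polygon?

17

Triangulations of a convex m-gon are counted by C_{m−2}; 9694845 = C_15.
So m − 2 = 15, giving m = 17 sides.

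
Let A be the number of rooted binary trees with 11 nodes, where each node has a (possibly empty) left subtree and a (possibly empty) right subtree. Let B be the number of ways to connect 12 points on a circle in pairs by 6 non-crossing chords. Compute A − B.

58654

Rooted binary trees with 11 nodes (each child slot possibly empty) number C_11. So A = C_11 = 58786.
Pairing 12 circle points by 6 non-crossing chords gives C_6 matchings. So B = C_6 = 132.
A − B = 58786 − 132 = 58654.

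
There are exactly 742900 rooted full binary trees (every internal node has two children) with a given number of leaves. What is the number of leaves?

14

Full binary trees with L leaves are counted by C_{L−1}; 742900 = C_13.
So the index is 13, and the number of leaves is 13 + 1 = 14.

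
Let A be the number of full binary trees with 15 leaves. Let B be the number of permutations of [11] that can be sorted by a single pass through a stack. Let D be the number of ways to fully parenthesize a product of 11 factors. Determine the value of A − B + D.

2632450

Full binary trees with 15 leaves have 15−1 = 14 internal nodes, so there are C_14 of them. So A = C_14 = 2674440.
By Knuth's characterisation, the stack-sortable permutations of length 11 are the 231-avoiders, numbering C_11. So B = C_11 = 58786.
Bracketing 11 factors into binary products is counted by C_{11−1} = C_10. So D = C_10 = 16796.
A − B + D = 2674440 − 58786 + 16796 = 2632450.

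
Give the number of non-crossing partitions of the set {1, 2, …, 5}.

42

The non-crossing partitions of [5] form a lattice of size C_5.
C_5 = 42.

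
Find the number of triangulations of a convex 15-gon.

742900

Triangulations of a convex m-gon are counted by C_{m−2}; with m = 15 this is C_13.
C_13 = C_12 · 2(2·12+1)/(12+2) = 208012 · 50/14 = 742900.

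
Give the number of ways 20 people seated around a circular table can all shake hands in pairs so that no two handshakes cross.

16796

With 20 = 2·10 people, non-crossing handshake pairings are non-crossing perfect matchings on a circle, counted by C_10.
C_10 = C(20,10)/11 = 184756/11 = 16796.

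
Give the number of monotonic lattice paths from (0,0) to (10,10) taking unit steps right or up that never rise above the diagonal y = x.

Monotone paths in an n×n grid that stay weakly below the diagonal are counted by C_n; here n = 10.
C_10 = C_9 · 2(2·9+1)/(9+2) = 4862 · 38/11 = 16796.

16796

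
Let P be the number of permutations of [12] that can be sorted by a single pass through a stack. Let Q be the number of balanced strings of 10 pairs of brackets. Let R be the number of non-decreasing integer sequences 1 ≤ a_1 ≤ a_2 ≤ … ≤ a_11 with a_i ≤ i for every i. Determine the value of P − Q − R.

132430

By Knuth's characterisation, the stack-sortable permutations of length 12 are the 231-avoiders, numbering C_12. So P = C_12 = 208012.
With 10 pairs the number of balanced bracket strings is the Catalan number C_10. So Q = C_10 = 16796.
Weakly increasing sequences with a_i ≤ i biject with Dyck paths of semilength 11, so there are C_11. So R = C_11 = 58786.
P − Q − R = 208012 − 16796 − 58786 = 132430.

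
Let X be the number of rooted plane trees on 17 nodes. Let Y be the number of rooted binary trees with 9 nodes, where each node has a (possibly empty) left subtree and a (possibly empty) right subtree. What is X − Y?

35352808

A rooted plane tree on 17 nodes has 16 edges, and such trees are counted by C_16. So X = C_16 = 35357670.
There are C_n binary search tree shapes on n keys; with n = 9 that is C_9. So Y = C_9 = 4862.
X − Y = 35357670 − 4862 = 35352808.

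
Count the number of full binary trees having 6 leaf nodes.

A full binary tree with L leaves has L−1 internal nodes and is counted by C_{L−1}; L = 6 gives C_5.
C_5 = C_4 · 2(2·4+1)/(4+2) = 14 · 18/6 = 42.

42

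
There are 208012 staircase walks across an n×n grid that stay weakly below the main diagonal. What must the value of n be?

12

Such diagonal-avoiding paths in an n×n grid are counted by C_n; 208012 = C_12.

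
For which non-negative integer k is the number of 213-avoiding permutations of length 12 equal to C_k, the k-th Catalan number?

For any fixed pattern of length 3, the pattern-avoiding permutations of [12] number C_12.

12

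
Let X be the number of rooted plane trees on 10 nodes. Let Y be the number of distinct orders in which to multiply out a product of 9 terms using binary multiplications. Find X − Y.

Rooted ordered (plane) trees on m nodes have m−1 edges and are counted by C_{m−1}; m = 10 gives C_9. So X = C_9 = 4862.
Ways to associate a product of 9 factors correspond to binary trees on 9 leaves, so the count is C_8. So Y = C_8 = 1430.
X − Y = 4862 − 1430 = 3432.

3432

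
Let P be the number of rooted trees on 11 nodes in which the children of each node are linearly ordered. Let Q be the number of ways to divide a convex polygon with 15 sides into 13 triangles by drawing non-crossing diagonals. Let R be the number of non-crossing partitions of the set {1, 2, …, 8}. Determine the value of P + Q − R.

A rooted plane tree on 11 nodes has 10 edges, and such trees are counted by C_10. So P = C_10 = 16796.
Triangulations of a convex m-gon are counted by C_{m−2}; with m = 15 this is C_13. So Q = C_13 = 742900.
Non-crossing partitions of an n-element set are counted by C_n; here n = 8. So R = C_8 = 1430.
P + Q − R = 16796 + 742900 − 1430 = 758266.

758266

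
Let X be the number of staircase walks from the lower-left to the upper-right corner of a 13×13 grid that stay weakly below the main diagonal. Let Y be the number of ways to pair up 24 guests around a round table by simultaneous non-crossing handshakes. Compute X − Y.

534888

Monotone paths in an n×n grid that stay weakly below the diagonal are counted by C_n; here n = 13. So X = C_13 = 742900.
With 24 = 2·12 people, non-crossing handshake pairings are non-crossing perfect matchings on a circle, counted by C_12. So Y = C_12 = 208012.
X − Y = 742900 − 208012 = 534888.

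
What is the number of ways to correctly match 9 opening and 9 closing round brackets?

4862

Balanced strings of n pairs of brackets are counted by C_n; here n = 9.
C_9 = C_8 · 2(2·8+1)/(8+2) = 1430 · 34/10 = 4862.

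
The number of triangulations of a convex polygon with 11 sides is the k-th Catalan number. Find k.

A convex 11-gon is triangulated into 9 triangles, and the number of such triangulations is the Catalan number C_{11−2} = C_9.

9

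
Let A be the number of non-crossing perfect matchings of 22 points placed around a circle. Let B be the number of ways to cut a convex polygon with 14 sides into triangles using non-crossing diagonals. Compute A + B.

Pairing 22 circle points by 11 non-crossing chords gives C_11 matchings. So A = C_11 = 58786.
The number of triangulations of a 14-gon is the Catalan number C_12 (index = sides − 2). So B = C_12 = 208012.
A + B = 58786 + 208012 = 266798.

266798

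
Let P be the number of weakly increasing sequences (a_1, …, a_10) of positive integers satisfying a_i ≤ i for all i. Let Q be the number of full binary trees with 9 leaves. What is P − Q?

Such sub-staircase sequences of length n are counted by C_n; here n = 10. So P = C_10 = 16796.
Full binary trees with 9 leaves have 9−1 = 8 internal nodes, so there are C_8 of them. So Q = C_8 = 1430.
P − Q = 16796 − 1430 = 15366.

15366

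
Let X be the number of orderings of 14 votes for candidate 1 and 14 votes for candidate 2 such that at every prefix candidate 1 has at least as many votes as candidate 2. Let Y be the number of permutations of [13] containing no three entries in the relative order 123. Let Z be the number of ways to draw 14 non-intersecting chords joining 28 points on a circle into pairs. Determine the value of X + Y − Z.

Ballot sequences with n votes each where one side never trails are Dyck words, counted by C_n; here n = 14. So X = C_14 = 2674440.
Permutations of [n] avoiding any single length-3 pattern are counted by C_n; here n = 13. So Y = C_13 = 742900.
Non-crossing perfect matchings of 2n points on a circle are counted by C_n; with 28 points, n = 14. So Z = C_14 = 2674440.
X + Y − Z = 2674440 + 742900 − 2674440 = 742900.

742900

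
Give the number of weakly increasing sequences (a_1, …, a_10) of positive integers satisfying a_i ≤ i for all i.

Weakly increasing sequences with a_i ≤ i biject with Dyck paths of semilength 10, so there are C_10.
C_10 = 16796.

16796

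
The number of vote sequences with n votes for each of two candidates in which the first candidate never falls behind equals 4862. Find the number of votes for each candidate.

9

Such ballot sequences with n votes each are counted by C_n; 4862 = C_9.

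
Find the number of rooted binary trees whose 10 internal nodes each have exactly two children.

Full binary trees with n internal nodes are counted by C_n; here n = 10.
C_10 = C(20,10)/11 = 184756/11 = 16796.

16796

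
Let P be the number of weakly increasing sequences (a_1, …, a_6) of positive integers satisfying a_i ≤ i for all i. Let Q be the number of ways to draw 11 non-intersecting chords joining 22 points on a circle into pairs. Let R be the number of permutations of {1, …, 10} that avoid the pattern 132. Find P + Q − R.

42122

Weakly increasing sequences with a_i ≤ i biject with Dyck paths of semilength 6, so there are C_6. So P = C_6 = 132.
Pairing 22 circle points by 11 non-crossing chords gives C_11 matchings. So Q = C_11 = 58786.
For any fixed pattern of length 3, the pattern-avoiding permutations of [10] number C_10. So R = C_10 = 16796.
P + Q − R = 132 + 58786 − 16796 = 42122.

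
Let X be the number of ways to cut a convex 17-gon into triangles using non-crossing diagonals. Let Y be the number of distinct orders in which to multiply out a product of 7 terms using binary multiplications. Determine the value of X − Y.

The number of triangulations of a 17-gon is the Catalan number C_15 (index = sides − 2). So X = C_15 = 9694845.
Bracketing 7 factors into binary products is counted by C_{7−1} = C_6. So Y = C_6 = 132.
X − Y = 9694845 − 132 = 9694713.

9694713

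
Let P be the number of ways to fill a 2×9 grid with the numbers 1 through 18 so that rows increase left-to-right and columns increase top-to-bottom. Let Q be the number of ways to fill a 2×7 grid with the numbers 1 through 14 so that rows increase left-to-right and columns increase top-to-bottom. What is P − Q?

4433

By the hook-length formula (or a Dyck-path bijection), SYT of shape 2×9 number C_9. So P = C_9 = 4862.
By the hook-length formula (or a Dyck-path bijection), SYT of shape 2×7 number C_7. So Q = C_7 = 429.
P − Q = 4862 − 429 = 4433.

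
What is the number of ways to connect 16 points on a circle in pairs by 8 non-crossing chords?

1430

Pairing 16 circle points by 8 non-crossing chords gives C_8 matchings.
C_8 = C_7 · 2(2·7+1)/(7+2) = 429 · 30/9 = 1430.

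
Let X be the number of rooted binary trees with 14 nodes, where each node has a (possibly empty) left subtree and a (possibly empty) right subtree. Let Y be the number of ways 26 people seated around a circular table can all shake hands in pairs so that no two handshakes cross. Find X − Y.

1931540

Binary trees (left/right distinguished) on n nodes are counted by C_n; here n = 14. So X = C_14 = 2674440.
Non-crossing handshake pairings of 2n people are counted by C_n; 26 people gives n = 13. So Y = C_13 = 742900.
X − Y = 2674440 − 742900 = 1931540.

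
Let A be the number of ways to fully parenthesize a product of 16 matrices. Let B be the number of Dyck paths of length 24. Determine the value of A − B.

Parenthesizations of m factors correspond to full binary trees with m leaves, counted by C_{m−1}; m = 16 gives C_15. So A = C_15 = 9694845.
A Dyck path with 12 up-steps and 12 down-steps has semilength 12, so there are C_12 of them. So B = C_12 = 208012.
A − B = 9694845 − 208012 = 9486833.

9486833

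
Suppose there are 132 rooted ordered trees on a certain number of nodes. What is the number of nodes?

Rooted ordered trees on m nodes are counted by C_{m−1}, and C_6 = 132.
So the index is 6, and the number of nodes is 6 + 1 = 7.

7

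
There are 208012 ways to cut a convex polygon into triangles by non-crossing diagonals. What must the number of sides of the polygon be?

Triangulations of a convex m-gon are counted by C_{m−2}; 208012 = C_12.
So m − 2 = 12, giving m = 14 sides.

14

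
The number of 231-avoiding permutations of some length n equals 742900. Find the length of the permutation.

Permutations of [n] avoiding a fixed length-3 pattern are counted by C_n. Since C_13 = 742900, the index is 13.

13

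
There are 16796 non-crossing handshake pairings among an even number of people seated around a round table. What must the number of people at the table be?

20

Non-crossing handshake pairings of 2n people are counted by C_n; 16796 = C_10.
So n = 10, and there are 2n = 20 people.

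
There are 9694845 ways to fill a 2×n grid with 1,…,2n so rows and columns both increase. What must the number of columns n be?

15

Standard Young tableaux of shape 2×n are counted by C_n. Since C_15 = 9694845, the index is 15.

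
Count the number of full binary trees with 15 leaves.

2674440

A full binary tree with L leaves has L−1 internal nodes and is counted by C_{L−1}; L = 15 gives C_14.
C_14 = 2674440.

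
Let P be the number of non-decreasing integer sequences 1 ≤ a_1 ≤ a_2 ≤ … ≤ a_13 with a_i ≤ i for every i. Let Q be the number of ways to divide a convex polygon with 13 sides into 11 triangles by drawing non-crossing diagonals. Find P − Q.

684114

Such sub-staircase sequences of length n are counted by C_n; here n = 13. So P = C_13 = 742900.
A convex 13-gon is triangulated into 11 triangles, and the number of such triangulations is the Catalan number C_{13−2} = C_11. So Q = C_11 = 58786.
P − Q = 742900 − 58786 = 684114.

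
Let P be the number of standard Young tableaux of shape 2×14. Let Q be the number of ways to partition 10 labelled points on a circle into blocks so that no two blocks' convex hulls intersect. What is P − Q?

2657644

Standard Young tableaux of shape 2×n are counted by C_n; here n = 14. So P = C_14 = 2674440.
The non-crossing partitions of [10] form a lattice of size C_10. So Q = C_10 = 16796.
P − Q = 2674440 − 16796 = 2657644.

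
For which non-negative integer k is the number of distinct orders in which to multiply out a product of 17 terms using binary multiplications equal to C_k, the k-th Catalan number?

Bracketing 17 factors into binary products is counted by C_{17−1} = C_16.

16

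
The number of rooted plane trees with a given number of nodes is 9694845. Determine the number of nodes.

16

Rooted ordered trees on m nodes are counted by C_{m−1}, and C_15 = 9694845.
So the index is 15, and the number of nodes is 15 + 1 = 16.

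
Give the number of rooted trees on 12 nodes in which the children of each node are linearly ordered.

58786

A rooted plane tree on 12 nodes has 11 edges, and such trees are counted by C_11.
C_11 = C(22,11)/12 = 705432/12 = 58786.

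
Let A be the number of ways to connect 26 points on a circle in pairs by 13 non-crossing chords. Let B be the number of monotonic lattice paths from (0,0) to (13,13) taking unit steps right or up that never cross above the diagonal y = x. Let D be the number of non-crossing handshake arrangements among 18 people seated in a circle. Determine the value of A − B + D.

Non-crossing perfect matchings of 2n points on a circle are counted by C_n; with 26 points, n = 13. So A = C_13 = 742900.
Monotone paths in an n×n grid that stay weakly below the diagonal are counted by C_n; here n = 13. So B = C_13 = 742900.
Non-crossing handshake pairings of 2n people are counted by C_n; 18 people gives n = 9. So D = C_9 = 4862.
A − B + D = 742900 − 742900 + 4862 = 4862.

4862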